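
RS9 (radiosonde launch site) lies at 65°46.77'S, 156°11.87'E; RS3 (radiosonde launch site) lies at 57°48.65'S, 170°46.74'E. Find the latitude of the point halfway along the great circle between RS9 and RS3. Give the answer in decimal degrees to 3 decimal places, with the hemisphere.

61.985°S

RS9: φ = -65.77950°, λ = +156.19783°
RS3: φ = -57.81083°, λ = +170.77900°
Bx = cos φ₂ cos Δλ = 0.515559,  By = cos φ₂ sin Δλ = 0.134112
φₘ = atan2(sin φ₁ + sin φ₂, √((cos φ₁ + Bx)² + By²)) = -61.98517°
λₘ = λ₁ + atan2(By, cos φ₁ + Bx) = 164.44033°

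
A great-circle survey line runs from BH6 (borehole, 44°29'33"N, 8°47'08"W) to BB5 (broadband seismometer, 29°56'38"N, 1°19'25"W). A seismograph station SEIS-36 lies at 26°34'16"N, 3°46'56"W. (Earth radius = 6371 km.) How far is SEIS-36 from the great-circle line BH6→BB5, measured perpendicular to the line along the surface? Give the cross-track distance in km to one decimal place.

BH6: φ = +44.49250°, λ = -8.78556°
BB5: φ = +29.94389°, λ = -1.32361°
SEIS-36: φ = +26.57111°, λ = -3.78222°
δ₁₃ = central angle BH6→SEIS-36 = 0.320593 rad  (haversine)
θ₁₃ = bearing BH6→SEIS-36 = 165.669°,  θ₁₂ = bearing BH6→BB5 = 155.424°
dₓₜ = R·arcsin(sin δ₁₃ · sin(θ₁₃ − θ₁₂)) = 6371·arcsin(0.31513·sin(10.245°)) = 357.286 km
|dₓₜ| = 357.286 km

357.3 km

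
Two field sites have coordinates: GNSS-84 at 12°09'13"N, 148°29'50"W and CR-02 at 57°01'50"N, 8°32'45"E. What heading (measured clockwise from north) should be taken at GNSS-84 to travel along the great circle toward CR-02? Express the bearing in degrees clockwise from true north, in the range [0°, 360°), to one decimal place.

GNSS-84: φ = +12.15361°, λ = -148.49722°
CR-02: φ = +57.03056°, λ = +8.54583°
Δλ = 157.0431°
y = sin Δλ · cos φ₂ = 0.212256
x = cos φ₁ sin φ₂ − sin φ₁ cos φ₂ cos Δλ = 0.925653
θ = atan2(y, x) = 12.9149° → 12.9149° (mod 360°)

12.9°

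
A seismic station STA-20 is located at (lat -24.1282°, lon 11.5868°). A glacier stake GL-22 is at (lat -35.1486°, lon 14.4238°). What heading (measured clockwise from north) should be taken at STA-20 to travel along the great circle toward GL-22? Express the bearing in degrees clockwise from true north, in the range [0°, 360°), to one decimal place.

168.1°

Δλ = 2.8370°
y = sin Δλ · cos φ₂ = 0.040470
x = cos φ₁ sin φ₂ − sin φ₁ cos φ₂ cos Δλ = -0.191568
θ = atan2(y, x) = 168.0713° → 168.0713° (mod 360°)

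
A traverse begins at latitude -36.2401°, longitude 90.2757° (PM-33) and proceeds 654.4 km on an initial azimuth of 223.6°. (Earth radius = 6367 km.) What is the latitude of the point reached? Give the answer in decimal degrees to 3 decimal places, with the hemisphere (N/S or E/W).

40.389°S

δ = d/R = 654.4/6367 = 0.102780 rad
φ₂ = arcsin(sin φ₁ cos δ + cos φ₁ sin δ cos θ)
   = arcsin(-0.59117·0.99472 + 0.80655·0.10260·-0.72417) = -40.38921°
λ₂ = λ₁ + atan2(sin θ sin δ cos φ₁, cos δ − sin φ₁ sin φ₂) = 84.94553°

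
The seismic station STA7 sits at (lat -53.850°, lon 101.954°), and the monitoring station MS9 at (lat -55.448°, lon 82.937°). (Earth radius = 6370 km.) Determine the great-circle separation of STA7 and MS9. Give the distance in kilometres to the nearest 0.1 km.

1232.1 km

Δφ = -1.5980°,  Δλ = -19.0170°
a = sin²(Δφ/2) + cos φ₁ cos φ₂ sin²(Δλ/2) = 0.009324
c = 2·arcsin(√a) = 0.193427 rad = 11.0826°
d = R·c = 6370 × 0.193427 = 1232.1 km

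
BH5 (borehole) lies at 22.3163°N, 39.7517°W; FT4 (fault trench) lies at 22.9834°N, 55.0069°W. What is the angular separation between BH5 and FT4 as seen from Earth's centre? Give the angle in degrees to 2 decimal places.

14.09°

Δφ = 0.6671°,  Δλ = -15.2552°
a = sin²(Δφ/2) + cos φ₁ cos φ₂ sin²(Δλ/2) = 0.015039
c = 2·arcsin(√a) = 0.245884 rad = 14.0881°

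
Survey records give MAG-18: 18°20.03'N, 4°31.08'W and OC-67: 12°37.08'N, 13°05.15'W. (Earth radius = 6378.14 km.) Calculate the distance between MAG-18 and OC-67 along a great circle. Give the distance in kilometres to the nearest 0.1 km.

MAG-18: φ = +18.33383°, λ = -4.51800°
OC-67: φ = +12.61800°, λ = -13.08583°
Δφ = -5.7158°,  Δλ = -8.5678°
a = sin²(Δφ/2) + cos φ₁ cos φ₂ sin²(Δλ/2) = 0.007655
c = 2·arcsin(√a) = 0.175206 rad = 10.0386°
d = R·c = 6378.14 × 0.175206 = 1117.5 km

1117.5 km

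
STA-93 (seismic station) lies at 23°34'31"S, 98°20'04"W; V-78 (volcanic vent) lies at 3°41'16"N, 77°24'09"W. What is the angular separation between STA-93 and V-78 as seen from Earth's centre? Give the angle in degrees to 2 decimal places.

STA-93: φ = -23.57528°, λ = -98.33444°
V-78: φ = +3.68778°, λ = -77.40250°
Δφ = 27.2631°,  Δλ = 20.9319°
a = sin²(Δφ/2) + cos φ₁ cos φ₂ sin²(Δλ/2) = 0.085724
c = 2·arcsin(√a) = 0.594280 rad = 34.0498°

34.05°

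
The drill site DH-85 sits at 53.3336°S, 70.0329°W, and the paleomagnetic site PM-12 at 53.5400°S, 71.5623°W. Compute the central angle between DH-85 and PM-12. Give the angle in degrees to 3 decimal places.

Δφ = -0.2064°,  Δλ = -1.5294°
a = sin²(Δφ/2) + cos φ₁ cos φ₂ sin²(Δλ/2) = 0.000066
c = 2·arcsin(√a) = 0.016304 rad = 0.9341°

0.934°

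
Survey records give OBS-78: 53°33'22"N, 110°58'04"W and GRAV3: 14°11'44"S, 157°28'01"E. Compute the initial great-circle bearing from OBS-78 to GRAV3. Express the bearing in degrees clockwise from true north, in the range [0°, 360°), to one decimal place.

OBS-78: φ = +53.55611°, λ = -110.96778°
GRAV3: φ = -14.19556°, λ = +157.46694°
Δλ = -91.5653°
y = sin Δλ · cos φ₂ = -0.969103
x = cos φ₁ sin φ₂ − sin φ₁ cos φ₂ cos Δλ = -0.124374
θ = atan2(y, x) = -97.3133° → 262.6867° (mod 360°)

262.7°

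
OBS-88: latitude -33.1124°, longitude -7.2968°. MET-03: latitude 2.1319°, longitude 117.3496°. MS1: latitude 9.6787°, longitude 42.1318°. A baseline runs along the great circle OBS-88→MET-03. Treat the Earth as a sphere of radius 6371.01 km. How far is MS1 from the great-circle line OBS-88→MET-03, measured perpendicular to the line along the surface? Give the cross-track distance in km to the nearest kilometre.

4992 km

δ₁₃ = central angle OBS-88→MS1 = 1.109427 rad  (haversine)
θ₁₃ = bearing OBS-88→MS1 = 56.743°,  θ₁₂ = bearing OBS-88→MET-03 = 108.758°
dₓₜ = R·arcsin(sin δ₁₃ · sin(θ₁₃ − θ₁₂)) = 6371.01·arcsin(0.89544·sin(-52.015°)) = -4991.714 km
|dₓₜ| = 4991.714 km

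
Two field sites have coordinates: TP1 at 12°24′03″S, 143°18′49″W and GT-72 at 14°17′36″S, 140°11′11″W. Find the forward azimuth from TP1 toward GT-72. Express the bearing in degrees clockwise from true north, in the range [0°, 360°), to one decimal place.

122.2°

TP1: φ = -12.40083°, λ = -143.31361°
GT-72: φ = -14.29333°, λ = -140.18639°
Δλ = 3.1272°
y = sin Δλ · cos φ₂ = 0.052865
x = cos φ₁ sin φ₂ − sin φ₁ cos φ₂ cos Δλ = -0.033334
θ = atan2(y, x) = 122.2339° → 122.2339° (mod 360°)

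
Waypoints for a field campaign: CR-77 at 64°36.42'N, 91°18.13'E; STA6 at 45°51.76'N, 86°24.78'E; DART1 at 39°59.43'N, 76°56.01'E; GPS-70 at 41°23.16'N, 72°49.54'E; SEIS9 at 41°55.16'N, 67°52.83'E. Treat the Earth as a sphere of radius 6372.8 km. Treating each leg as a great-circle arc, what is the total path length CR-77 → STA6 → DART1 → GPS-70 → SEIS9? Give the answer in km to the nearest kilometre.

CR-77: φ = +64.60700°, λ = +91.30217°
STA6: φ = +45.86267°, λ = +86.41300°
DART1: φ = +39.99050°, λ = +76.93350°
GPS-70: φ = +41.38600°, λ = +72.82567°
SEIS9: φ = +41.91933°, λ = +67.88050°
CR-77→STA6: c = 0.330515 rad, d = 2106.31 km
STA6→DART1: c = 0.158488 rad, d = 1010.01 km
DART1→GPS-70: c = 0.059562 rad, d = 379.58 km
GPS-70→SEIS9: c = 0.065148 rad, d = 415.18 km
Total = 2106.31 + 1010.01 + 379.58 + 415.18 = 3911.07 km

3911 km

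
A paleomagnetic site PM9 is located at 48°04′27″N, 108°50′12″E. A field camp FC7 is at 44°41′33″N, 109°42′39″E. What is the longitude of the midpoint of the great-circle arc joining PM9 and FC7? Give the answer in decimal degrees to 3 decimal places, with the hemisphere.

PM9: φ = +48.07417°, λ = +108.83667°
FC7: φ = +44.69250°, λ = +109.71083°
Bx = cos φ₂ cos Δλ = 0.710809,  By = cos φ₂ sin Δλ = 0.010846
φₘ = atan2(sin φ₁ + sin φ₂, √((cos φ₁ + Bx)² + By²)) = 46.38417°
λₘ = λ₁ + atan2(By, cos φ₁ + Bx) = 109.28729°

109.287°E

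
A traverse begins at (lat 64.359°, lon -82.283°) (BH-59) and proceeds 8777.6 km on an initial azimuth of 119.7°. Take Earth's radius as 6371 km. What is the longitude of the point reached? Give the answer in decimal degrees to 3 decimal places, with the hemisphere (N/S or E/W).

23.733°W

δ = d/R = 8777.6/6371 = 1.377743 rad
φ₂ = arcsin(sin φ₁ cos δ + cos φ₁ sin δ cos θ)
   = arcsin(0.90152·0.19186 + 0.43273·0.98142·-0.49546) = -2.14648°
λ₂ = λ₁ + atan2(sin θ sin δ cos φ₁, cos δ − sin φ₁ sin φ₂) = -23.73325°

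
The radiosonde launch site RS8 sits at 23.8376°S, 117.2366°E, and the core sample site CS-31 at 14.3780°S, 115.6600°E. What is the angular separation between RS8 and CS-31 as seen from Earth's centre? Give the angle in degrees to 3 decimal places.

Δφ = 9.4596°,  Δλ = -1.5766°
a = sin²(Δφ/2) + cos φ₁ cos φ₂ sin²(Δλ/2) = 0.006967
c = 2·arcsin(√a) = 0.167130 rad = 9.5758°

9.576°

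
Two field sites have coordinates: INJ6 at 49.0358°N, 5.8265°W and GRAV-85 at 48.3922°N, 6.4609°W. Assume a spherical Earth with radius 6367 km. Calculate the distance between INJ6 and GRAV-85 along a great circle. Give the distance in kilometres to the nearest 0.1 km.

Δφ = -0.6436°,  Δλ = -0.6344°
a = sin²(Δφ/2) + cos φ₁ cos φ₂ sin²(Δλ/2) = 0.000045
c = 2·arcsin(√a) = 0.013400 rad = 0.7677°
d = R·c = 6367 × 0.013400 = 85.3 km

85.3 km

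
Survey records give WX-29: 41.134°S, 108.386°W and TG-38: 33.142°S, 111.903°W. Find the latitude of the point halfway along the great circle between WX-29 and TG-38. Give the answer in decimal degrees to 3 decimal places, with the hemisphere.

Bx = cos φ₂ cos Δλ = 0.835741,  By = cos φ₂ sin Δλ = -0.051365
φₘ = atan2(sin φ₁ + sin φ₂, √((cos φ₁ + Bx)² + By²)) = -37.15095°
λₘ = λ₁ + atan2(By, cos φ₁ + Bx) = -110.23756°

37.151°S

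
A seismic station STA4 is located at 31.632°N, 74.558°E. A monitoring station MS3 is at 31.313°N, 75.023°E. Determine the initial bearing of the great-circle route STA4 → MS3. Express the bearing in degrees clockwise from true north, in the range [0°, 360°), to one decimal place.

128.7°

Δλ = 0.4650°
y = sin Δλ · cos φ₂ = 0.006934
x = cos φ₁ sin φ₂ − sin φ₁ cos φ₂ cos Δλ = -0.005553
θ = atan2(y, x) = 128.6898° → 128.6898° (mod 360°)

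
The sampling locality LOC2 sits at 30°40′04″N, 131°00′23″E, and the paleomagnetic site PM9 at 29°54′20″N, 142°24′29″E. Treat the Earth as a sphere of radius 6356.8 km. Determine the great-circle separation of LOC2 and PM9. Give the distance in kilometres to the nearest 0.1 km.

1095.1 km

LOC2: φ = +30.66778°, λ = +131.00639°
PM9: φ = +29.90556°, λ = +142.40806°
Δφ = -0.7622°,  Δλ = 11.4017°
a = sin²(Δφ/2) + cos φ₁ cos φ₂ sin²(Δλ/2) = 0.007401
c = 2·arcsin(√a) = 0.172276 rad = 9.8707°
d = R·c = 6356.8 × 0.172276 = 1095.1 km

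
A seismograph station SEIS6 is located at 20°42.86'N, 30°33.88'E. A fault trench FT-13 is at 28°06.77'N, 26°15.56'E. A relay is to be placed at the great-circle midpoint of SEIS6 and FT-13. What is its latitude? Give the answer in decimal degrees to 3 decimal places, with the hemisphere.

24.429°N

SEIS6: φ = +20.71433°, λ = +30.56467°
FT-13: φ = +28.11283°, λ = +26.25933°
Bx = cos φ₂ cos Δλ = 0.879532,  By = cos φ₂ sin Δλ = -0.066215
φₘ = atan2(sin φ₁ + sin φ₂, √((cos φ₁ + Bx)² + By²)) = 24.42880°
λₘ = λ₁ + atan2(By, cos φ₁ + Bx) = 28.47520°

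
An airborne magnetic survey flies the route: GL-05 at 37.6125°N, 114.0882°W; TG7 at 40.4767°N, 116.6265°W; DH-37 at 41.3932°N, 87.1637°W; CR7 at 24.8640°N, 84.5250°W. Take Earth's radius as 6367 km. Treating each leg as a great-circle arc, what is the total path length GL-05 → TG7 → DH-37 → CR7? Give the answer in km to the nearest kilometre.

4703 km

GL-05→TG7: c = 0.060680 rad, d = 386.35 km
TG7→DH-37: c = 0.386926 rad, d = 2463.56 km
DH-37→CR7: c = 0.291015 rad, d = 1852.89 km
Total = 386.35 + 2463.56 + 1852.89 = 4702.80 km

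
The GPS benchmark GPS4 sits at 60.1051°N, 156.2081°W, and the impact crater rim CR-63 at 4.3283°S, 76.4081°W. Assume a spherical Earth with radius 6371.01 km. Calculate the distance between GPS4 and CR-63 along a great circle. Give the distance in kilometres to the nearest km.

9864 km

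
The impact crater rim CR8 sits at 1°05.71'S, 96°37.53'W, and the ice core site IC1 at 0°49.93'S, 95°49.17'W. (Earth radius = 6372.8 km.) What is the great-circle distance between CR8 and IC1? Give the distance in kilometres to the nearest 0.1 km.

94.3 km

CR8: φ = -1.09517°, λ = -96.62550°
IC1: φ = -0.83217°, λ = -95.81950°
Δφ = 0.2630°,  Δλ = 0.8060°
a = sin²(Δφ/2) + cos φ₁ cos φ₂ sin²(Δλ/2) = 0.000055
c = 2·arcsin(√a) = 0.014795 rad = 0.8477°
d = R·c = 6372.8 × 0.014795 = 94.3 km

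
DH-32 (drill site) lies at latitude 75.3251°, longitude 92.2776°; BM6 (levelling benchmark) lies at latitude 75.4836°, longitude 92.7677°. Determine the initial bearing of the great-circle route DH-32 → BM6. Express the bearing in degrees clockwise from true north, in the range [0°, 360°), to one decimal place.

Δλ = 0.4901°
y = sin Δλ · cos φ₂ = 0.002144
x = cos φ₁ sin φ₂ − sin φ₁ cos φ₂ cos Δλ = 0.002775
θ = atan2(y, x) = 37.6888° → 37.6888° (mod 360°)

37.7°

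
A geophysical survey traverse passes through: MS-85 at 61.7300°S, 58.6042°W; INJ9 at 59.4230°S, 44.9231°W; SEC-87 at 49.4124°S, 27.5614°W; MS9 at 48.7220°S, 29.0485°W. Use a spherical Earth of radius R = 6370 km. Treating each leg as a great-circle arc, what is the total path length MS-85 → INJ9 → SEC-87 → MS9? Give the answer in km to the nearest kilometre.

2493 km

MS-85→INJ9: c = 0.123743 rad, d = 788.24 km
INJ9→SEC-87: c = 0.246809 rad, d = 1572.17 km
SEC-87→MS9: c = 0.020841 rad, d = 132.76 km
Total = 788.24 + 1572.17 + 132.76 = 2493.17 km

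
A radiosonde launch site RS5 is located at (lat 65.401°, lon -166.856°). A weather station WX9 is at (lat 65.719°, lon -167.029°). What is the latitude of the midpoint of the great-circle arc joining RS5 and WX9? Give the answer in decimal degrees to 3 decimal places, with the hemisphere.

65.560°N

Bx = cos φ₂ cos Δλ = 0.411210,  By = cos φ₂ sin Δλ = -0.001242
φₘ = atan2(sin φ₁ + sin φ₂, √((cos φ₁ + Bx)² + By²)) = 65.56002°
λₘ = λ₁ + atan2(By, cos φ₁ + Bx) = -166.94197°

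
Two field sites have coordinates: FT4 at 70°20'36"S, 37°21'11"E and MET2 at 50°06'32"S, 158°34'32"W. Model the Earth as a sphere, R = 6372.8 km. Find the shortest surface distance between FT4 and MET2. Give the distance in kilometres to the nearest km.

6562 km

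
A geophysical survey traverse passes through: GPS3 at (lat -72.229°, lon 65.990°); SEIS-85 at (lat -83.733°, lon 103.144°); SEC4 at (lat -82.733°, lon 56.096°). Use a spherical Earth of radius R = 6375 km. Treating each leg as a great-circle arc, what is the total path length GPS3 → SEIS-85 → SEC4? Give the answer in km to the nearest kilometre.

2089 km

GPS3→SEIS-85: c = 0.232264 rad, d = 1480.68 km
SEIS-85→SEC4: c = 0.095449 rad, d = 608.49 km
Total = 1480.68 + 608.49 = 2089.17 km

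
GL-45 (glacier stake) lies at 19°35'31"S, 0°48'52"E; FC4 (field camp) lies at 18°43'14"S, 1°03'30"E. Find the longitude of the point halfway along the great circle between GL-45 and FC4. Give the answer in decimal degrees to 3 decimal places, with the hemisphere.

0.937°E

GL-45: φ = -19.59194°, λ = +0.81444°
FC4: φ = -18.72056°, λ = +1.05833°
Bx = cos φ₂ cos Δλ = 0.947087,  By = cos φ₂ sin Δλ = 0.004031
φₘ = atan2(sin φ₁ + sin φ₂, √((cos φ₁ + Bx)² + By²)) = -19.15629°
λₘ = λ₁ + atan2(By, cos φ₁ + Bx) = 0.93671°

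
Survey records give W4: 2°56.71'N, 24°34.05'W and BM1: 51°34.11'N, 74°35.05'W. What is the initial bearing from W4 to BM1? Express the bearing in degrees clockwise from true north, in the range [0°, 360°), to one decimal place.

328.0°

W4: φ = +2.94517°, λ = -24.56750°
BM1: φ = +51.56850°, λ = -74.58417°
Δλ = -50.0167°
y = sin Δλ · cos φ₂ = -0.476273
x = cos φ₁ sin φ₂ − sin φ₁ cos φ₂ cos Δλ = 0.761796
θ = atan2(y, x) = -32.0135° → 327.9865° (mod 360°)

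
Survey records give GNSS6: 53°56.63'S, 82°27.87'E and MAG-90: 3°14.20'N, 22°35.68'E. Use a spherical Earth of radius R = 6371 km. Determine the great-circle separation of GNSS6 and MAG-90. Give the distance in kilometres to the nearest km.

8402 km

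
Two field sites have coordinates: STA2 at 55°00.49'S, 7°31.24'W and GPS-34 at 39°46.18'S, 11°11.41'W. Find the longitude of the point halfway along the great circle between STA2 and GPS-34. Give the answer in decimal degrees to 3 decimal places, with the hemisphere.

STA2: φ = -55.00817°, λ = -7.52067°
GPS-34: φ = -39.76967°, λ = -11.19017°
Bx = cos φ₂ cos Δλ = 0.767046,  By = cos φ₂ sin Δλ = -0.049193
φₘ = atan2(sin φ₁ + sin φ₂, √((cos φ₁ + Bx)² + By²)) = -47.40325°
λₘ = λ₁ + atan2(By, cos φ₁ + Bx) = -9.62231°

9.622°W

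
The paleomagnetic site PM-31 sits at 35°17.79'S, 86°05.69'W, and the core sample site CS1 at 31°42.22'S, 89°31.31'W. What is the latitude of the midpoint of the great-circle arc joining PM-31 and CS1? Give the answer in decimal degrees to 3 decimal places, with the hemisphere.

PM-31: φ = -35.29650°, λ = -86.09483°
CS1: φ = -31.70367°, λ = -89.52183°
Bx = cos φ₂ cos Δλ = 0.849256,  By = cos φ₂ sin Δλ = -0.050857
φₘ = atan2(sin φ₁ + sin φ₂, √((cos φ₁ + Bx)² + By²)) = -33.51187°
λₘ = λ₁ + atan2(By, cos φ₁ + Bx) = -87.84391°

33.512°S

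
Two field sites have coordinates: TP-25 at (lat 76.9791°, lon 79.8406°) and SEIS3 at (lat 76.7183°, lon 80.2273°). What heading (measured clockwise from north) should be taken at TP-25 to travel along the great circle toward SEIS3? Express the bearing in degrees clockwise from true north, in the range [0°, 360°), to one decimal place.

Δλ = 0.3867°
y = sin Δλ · cos φ₂ = 0.001551
x = cos φ₁ sin φ₂ − sin φ₁ cos φ₂ cos Δλ = -0.004547
θ = atan2(y, x) = 161.1693° → 161.1693° (mod 360°)

161.2°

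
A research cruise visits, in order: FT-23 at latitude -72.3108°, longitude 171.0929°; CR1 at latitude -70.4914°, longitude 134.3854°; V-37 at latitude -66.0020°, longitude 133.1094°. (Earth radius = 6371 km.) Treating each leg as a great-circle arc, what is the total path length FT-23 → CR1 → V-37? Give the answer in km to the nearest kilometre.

FT-23→CR1: c = 0.203457 rad, d = 1296.23 km
CR1→V-37: c = 0.078784 rad, d = 501.93 km
Total = 1296.23 + 501.93 = 1798.16 km

1798 km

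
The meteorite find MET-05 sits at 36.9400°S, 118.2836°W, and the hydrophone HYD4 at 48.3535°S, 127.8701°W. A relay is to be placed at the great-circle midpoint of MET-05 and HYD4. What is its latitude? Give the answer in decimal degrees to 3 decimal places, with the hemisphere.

Bx = cos φ₂ cos Δλ = 0.655253,  By = cos φ₂ sin Δλ = -0.110669
φₘ = atan2(sin φ₁ + sin φ₂, √((cos φ₁ + Bx)² + By²)) = -42.74594°
λₘ = λ₁ + atan2(By, cos φ₁ + Bx) = -122.63464°

42.746°S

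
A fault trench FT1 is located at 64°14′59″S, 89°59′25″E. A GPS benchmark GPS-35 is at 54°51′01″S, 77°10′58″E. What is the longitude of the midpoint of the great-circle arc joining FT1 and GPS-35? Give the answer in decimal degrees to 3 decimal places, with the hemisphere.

82.687°E

FT1: φ = -64.24972°, λ = +89.99028°
GPS-35: φ = -54.85028°, λ = +77.18278°
Bx = cos φ₂ cos Δλ = 0.561391,  By = cos φ₂ sin Δλ = -0.127622
φₘ = atan2(sin φ₁ + sin φ₂, √((cos φ₁ + Bx)² + By²)) = -59.70336°
λₘ = λ₁ + atan2(By, cos φ₁ + Bx) = 82.68733°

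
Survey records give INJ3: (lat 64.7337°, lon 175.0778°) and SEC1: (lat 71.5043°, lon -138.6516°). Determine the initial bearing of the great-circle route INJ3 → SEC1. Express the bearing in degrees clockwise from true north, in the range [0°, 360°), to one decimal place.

48.0°

Δλ = 46.2706°
y = sin Δλ · cos φ₂ = 0.229237
x = cos φ₁ sin φ₂ − sin φ₁ cos φ₂ cos Δλ = 0.206469
θ = atan2(y, x) = 47.9913° → 47.9913° (mod 360°)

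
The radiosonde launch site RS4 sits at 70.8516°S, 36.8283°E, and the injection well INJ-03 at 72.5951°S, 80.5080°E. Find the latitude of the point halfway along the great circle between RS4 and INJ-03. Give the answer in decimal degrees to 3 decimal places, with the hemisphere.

72.954°S

Bx = cos φ₂ cos Δλ = 0.216329,  By = cos φ₂ sin Δλ = 0.206582
φₘ = atan2(sin φ₁ + sin φ₂, √((cos φ₁ + Bx)² + By²)) = -72.95370°
λₘ = λ₁ + atan2(By, cos φ₁ + Bx) = 57.61032°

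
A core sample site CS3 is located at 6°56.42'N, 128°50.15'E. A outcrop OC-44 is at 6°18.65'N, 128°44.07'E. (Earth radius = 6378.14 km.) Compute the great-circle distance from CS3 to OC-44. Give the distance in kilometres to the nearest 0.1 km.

71.0 km

CS3: φ = +6.94033°, λ = +128.83583°
OC-44: φ = +6.31083°, λ = +128.73450°
Δφ = -0.6295°,  Δλ = -0.1013°
a = sin²(Δφ/2) + cos φ₁ cos φ₂ sin²(Δλ/2) = 0.000031
c = 2·arcsin(√a) = 0.011126 rad = 0.6375°
d = R·c = 6378.14 × 0.011126 = 71.0 km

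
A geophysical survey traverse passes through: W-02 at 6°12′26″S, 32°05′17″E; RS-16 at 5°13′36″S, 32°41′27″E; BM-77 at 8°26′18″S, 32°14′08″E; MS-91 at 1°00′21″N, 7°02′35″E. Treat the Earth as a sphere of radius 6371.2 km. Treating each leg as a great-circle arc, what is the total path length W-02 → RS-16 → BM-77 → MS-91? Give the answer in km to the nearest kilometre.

W-02: φ = -6.20722°, λ = +32.08806°
RS-16: φ = -5.22667°, λ = +32.69083°
BM-77: φ = -8.43833°, λ = +32.23556°
MS-91: φ = +1.00583°, λ = +7.04306°
W-02→RS-16: c = 0.020062 rad, d = 127.82 km
RS-16→BM-77: c = 0.056607 rad, d = 360.65 km
BM-77→MS-91: c = 0.468220 rad, d = 2983.12 km
Total = 127.82 + 360.65 + 2983.12 = 3471.59 km

3472 km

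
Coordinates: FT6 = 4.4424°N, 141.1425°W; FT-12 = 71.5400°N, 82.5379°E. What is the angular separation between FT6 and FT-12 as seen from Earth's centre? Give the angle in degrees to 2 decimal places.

Δφ = 67.0976°,  Δλ = -136.3196°
a = sin²(Δφ/2) + cos φ₁ cos φ₂ sin²(Δλ/2) = 0.577419
c = 2·arcsin(√a) = 1.726259 rad = 98.9074°

98.91°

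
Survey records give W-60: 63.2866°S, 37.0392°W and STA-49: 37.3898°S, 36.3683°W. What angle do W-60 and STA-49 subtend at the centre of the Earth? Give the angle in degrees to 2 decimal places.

25.90°

Δφ = 25.8968°,  Δλ = 0.6709°
a = sin²(Δφ/2) + cos φ₁ cos φ₂ sin²(Δλ/2) = 0.050221
c = 2·arcsin(√a) = 0.452040 rad = 25.9000°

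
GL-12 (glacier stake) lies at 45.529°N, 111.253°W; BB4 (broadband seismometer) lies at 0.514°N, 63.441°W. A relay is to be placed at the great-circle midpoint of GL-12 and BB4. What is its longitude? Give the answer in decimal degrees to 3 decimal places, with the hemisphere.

82.884°W

Bx = cos φ₂ cos Δλ = 0.671538,  By = cos φ₂ sin Δλ = 0.740915
φₘ = atan2(sin φ₁ + sin φ₂, √((cos φ₁ + Bx)² + By²)) = 24.86217°
λₘ = λ₁ + atan2(By, cos φ₁ + Bx) = -82.88432°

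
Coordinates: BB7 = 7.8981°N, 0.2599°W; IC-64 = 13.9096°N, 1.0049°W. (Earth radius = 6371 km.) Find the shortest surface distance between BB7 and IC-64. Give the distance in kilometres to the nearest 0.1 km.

673.4 km

Δφ = 6.0115°,  Δλ = -0.7450°
a = sin²(Δφ/2) + cos φ₁ cos φ₂ sin²(Δλ/2) = 0.002790
c = 2·arcsin(√a) = 0.105694 rad = 6.0558°
d = R·c = 6371 × 0.105694 = 673.4 km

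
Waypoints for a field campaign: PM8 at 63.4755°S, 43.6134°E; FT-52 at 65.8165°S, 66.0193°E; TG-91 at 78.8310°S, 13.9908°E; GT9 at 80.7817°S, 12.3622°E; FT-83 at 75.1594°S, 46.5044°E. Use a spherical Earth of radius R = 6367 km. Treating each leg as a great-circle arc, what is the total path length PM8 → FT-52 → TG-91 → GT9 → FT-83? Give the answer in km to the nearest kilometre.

PM8→FT-52: c = 0.171357 rad, d = 1091.03 km
FT-52→TG-91: c = 0.336901 rad, d = 2145.05 km
TG-91→GT9: c = 0.034412 rad, d = 219.10 km
GT9→FT-83: c = 0.154312 rad, d = 982.51 km
Total = 1091.03 + 2145.05 + 219.10 + 982.51 = 4437.69 km

4438 km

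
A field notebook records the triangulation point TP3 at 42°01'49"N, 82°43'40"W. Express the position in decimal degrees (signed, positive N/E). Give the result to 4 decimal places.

lat: 42.0303° N → +42.0303°
lon: 82.7278° W → -82.7278°

+42.0303°, -82.7278°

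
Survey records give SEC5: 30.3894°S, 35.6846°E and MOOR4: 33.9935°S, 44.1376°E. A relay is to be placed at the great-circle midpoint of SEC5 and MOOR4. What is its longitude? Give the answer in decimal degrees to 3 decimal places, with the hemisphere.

Bx = cos φ₂ cos Δλ = 0.820094,  By = cos φ₂ sin Δλ = 0.121876
φₘ = atan2(sin φ₁ + sin φ₂, √((cos φ₁ + Bx)² + By²)) = -32.26181°
λₘ = λ₁ + atan2(By, cos φ₁ + Bx) = 39.82724°

39.827°E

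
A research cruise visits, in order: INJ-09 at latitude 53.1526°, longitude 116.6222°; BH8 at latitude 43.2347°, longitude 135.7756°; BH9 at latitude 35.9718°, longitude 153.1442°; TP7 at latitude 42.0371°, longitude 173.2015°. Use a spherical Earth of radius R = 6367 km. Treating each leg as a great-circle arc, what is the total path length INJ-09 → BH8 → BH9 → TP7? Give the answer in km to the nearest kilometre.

5327 km

INJ-09→BH8: c = 0.280670 rad, d = 1787.02 km
BH8→BH9: c = 0.265002 rad, d = 1687.26 km
BH9→TP7: c = 0.291038 rad, d = 1853.04 km
Total = 1787.02 + 1687.26 + 1853.04 = 5327.33 km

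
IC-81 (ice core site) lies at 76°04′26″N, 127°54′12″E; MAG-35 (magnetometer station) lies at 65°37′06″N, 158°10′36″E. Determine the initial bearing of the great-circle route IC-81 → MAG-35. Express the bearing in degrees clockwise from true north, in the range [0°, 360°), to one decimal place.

IC-81: φ = +76.07389°, λ = +127.90333°
MAG-35: φ = +65.61833°, λ = +158.17667°
Δλ = 30.2733°
y = sin Δλ · cos φ₂ = 0.208110
x = cos φ₁ sin φ₂ − sin φ₁ cos φ₂ cos Δλ = -0.126832
θ = atan2(y, x) = 121.3602° → 121.3602° (mod 360°)

121.4°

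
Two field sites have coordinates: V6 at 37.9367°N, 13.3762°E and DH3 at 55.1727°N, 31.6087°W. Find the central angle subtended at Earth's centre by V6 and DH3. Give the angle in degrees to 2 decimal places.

Δφ = 17.2360°,  Δλ = -44.9849°
a = sin²(Δφ/2) + cos φ₁ cos φ₂ sin²(Δλ/2) = 0.088375
c = 2·arcsin(√a) = 0.603684 rad = 34.5885°

34.59°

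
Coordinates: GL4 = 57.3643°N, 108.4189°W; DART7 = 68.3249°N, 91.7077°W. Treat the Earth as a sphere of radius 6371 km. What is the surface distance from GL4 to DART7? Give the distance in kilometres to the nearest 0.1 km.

Δφ = 10.9606°,  Δλ = 16.7112°
a = sin²(Δφ/2) + cos φ₁ cos φ₂ sin²(Δλ/2) = 0.013327
c = 2·arcsin(√a) = 0.231402 rad = 13.2584°
d = R·c = 6371 × 0.231402 = 1474.3 km

1474.3 km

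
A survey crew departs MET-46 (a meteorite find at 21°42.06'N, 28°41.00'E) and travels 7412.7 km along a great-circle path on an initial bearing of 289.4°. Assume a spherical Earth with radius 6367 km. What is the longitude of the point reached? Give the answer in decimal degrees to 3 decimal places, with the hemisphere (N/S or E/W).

44.939°W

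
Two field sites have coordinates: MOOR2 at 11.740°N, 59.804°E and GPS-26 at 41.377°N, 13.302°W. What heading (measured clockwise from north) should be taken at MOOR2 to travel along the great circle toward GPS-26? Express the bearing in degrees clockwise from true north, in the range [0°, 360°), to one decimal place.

310.0°

Δλ = -73.1060°
y = sin Δλ · cos φ₂ = -0.717993
x = cos φ₁ sin φ₂ − sin φ₁ cos φ₂ cos Δλ = 0.602814
θ = atan2(y, x) = -49.9838° → 310.0162° (mod 360°)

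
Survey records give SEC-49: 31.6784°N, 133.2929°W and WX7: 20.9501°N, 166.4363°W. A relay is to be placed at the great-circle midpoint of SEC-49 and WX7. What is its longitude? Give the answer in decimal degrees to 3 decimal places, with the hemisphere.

150.656°W

Bx = cos φ₂ cos Δλ = 0.781952,  By = cos φ₂ sin Δλ = -0.510593
φₘ = atan2(sin φ₁ + sin φ₂, √((cos φ₁ + Bx)² + By²)) = 27.29023°
λₘ = λ₁ + atan2(By, cos φ₁ + Bx) = -150.65627°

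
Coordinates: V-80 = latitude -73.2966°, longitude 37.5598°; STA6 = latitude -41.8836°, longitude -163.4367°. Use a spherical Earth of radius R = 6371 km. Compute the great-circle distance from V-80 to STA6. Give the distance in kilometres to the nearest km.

7107 km

Δφ = 31.4130°,  Δλ = 159.0035°
a = sin²(Δφ/2) + cos φ₁ cos φ₂ sin²(Δλ/2) = 0.280163
c = 2·arcsin(√a) = 1.115560 rad = 63.9169°
d = R·c = 6371 × 1.115560 = 7107.2 km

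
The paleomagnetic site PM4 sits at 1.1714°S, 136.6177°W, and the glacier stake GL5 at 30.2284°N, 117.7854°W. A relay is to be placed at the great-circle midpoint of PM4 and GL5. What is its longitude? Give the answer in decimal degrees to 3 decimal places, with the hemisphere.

Bx = cos φ₂ cos Δλ = 0.817772,  By = cos φ₂ sin Δλ = 0.278907
φₘ = atan2(sin φ₁ + sin φ₂, √((cos φ₁ + Bx)² + By²)) = 14.71734°
λₘ = λ₁ + atan2(By, cos φ₁ + Bx) = -127.89366°

127.894°W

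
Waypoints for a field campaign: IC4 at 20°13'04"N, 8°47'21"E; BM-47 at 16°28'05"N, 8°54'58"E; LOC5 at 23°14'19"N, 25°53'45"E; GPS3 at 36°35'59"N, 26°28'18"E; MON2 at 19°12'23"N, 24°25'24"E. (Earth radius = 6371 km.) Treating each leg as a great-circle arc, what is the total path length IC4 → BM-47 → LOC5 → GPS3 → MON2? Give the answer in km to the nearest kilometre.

5775 km

IC4: φ = +20.21778°, λ = +8.78917°
BM-47: φ = +16.46806°, λ = +8.91611°
LOC5: φ = +23.23861°, λ = +25.89583°
GPS3: φ = +36.59972°, λ = +26.47167°
MON2: φ = +19.20639°, λ = +24.42333°
IC4→BM-47: c = 0.065479 rad, d = 417.17 km
BM-47→LOC5: c = 0.302435 rad, d = 1926.81 km
LOC5→GPS3: c = 0.233357 rad, d = 1486.71 km
GPS3→MON2: c = 0.305187 rad, d = 1944.35 km
Total = 417.17 + 1926.81 + 1486.71 + 1944.35 = 5775.04 km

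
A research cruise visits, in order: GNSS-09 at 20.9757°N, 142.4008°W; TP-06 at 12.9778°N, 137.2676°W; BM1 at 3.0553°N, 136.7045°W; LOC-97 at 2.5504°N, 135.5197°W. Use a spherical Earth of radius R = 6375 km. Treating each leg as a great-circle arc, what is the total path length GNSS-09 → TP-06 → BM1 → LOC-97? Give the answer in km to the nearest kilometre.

GNSS-09→TP-06: c = 0.163743 rad, d = 1043.86 km
TP-06→BM1: c = 0.173453 rad, d = 1105.76 km
BM1→LOC-97: c = 0.022455 rad, d = 143.15 km
Total = 1043.86 + 1105.76 + 143.15 = 2292.78 km

2293 km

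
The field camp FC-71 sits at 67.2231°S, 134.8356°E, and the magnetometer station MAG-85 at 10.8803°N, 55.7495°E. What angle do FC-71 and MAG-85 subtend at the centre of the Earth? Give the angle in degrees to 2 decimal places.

95.86°

Δφ = 78.1034°,  Δλ = -79.0861°
a = sin²(Δφ/2) + cos φ₁ cos φ₂ sin²(Δλ/2) = 0.551028
c = 2·arcsin(√a) = 1.673031 rad = 95.8576°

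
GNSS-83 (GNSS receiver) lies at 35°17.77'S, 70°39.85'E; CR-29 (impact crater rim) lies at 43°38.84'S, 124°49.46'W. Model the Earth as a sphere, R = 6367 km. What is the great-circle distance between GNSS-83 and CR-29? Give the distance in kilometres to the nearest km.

11091 km

GNSS-83: φ = -35.29617°, λ = +70.66417°
CR-29: φ = -43.64733°, λ = -124.82433°
Δφ = -8.3512°,  Δλ = 164.5115°
a = sin²(Δφ/2) + cos φ₁ cos φ₂ sin²(Δλ/2) = 0.585165
c = 2·arcsin(√a) = 1.741960 rad = 99.8070°
d = R·c = 6367 × 1.741960 = 11091.1 km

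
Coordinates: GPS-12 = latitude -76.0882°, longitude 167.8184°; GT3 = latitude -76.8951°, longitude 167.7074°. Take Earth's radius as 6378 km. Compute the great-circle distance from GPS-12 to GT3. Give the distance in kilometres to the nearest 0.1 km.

89.9 km

Δφ = -0.8069°,  Δλ = -0.1110°
a = sin²(Δφ/2) + cos φ₁ cos φ₂ sin²(Δλ/2) = 0.000050
c = 2·arcsin(√a) = 0.014090 rad = 0.8073°
d = R·c = 6378 × 0.014090 = 89.9 km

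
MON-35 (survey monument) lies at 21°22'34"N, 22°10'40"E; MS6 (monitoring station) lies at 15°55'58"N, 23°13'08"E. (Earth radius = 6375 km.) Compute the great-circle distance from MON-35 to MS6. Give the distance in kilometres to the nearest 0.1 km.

MON-35: φ = +21.37611°, λ = +22.17778°
MS6: φ = +15.93278°, λ = +23.21889°
Δφ = -5.4433°,  Δλ = 1.0411°
a = sin²(Δφ/2) + cos φ₁ cos φ₂ sin²(Δλ/2) = 0.002329
c = 2·arcsin(√a) = 0.096550 rad = 5.5319°
d = R·c = 6375 × 0.096550 = 615.5 km

615.5 km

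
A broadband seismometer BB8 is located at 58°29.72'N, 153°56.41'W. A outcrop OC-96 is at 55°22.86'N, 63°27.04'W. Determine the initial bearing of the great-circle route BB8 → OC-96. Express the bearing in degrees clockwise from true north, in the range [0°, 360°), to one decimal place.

52.6°

BB8: φ = +58.49533°, λ = -153.94017°
OC-96: φ = +55.38100°, λ = -63.45067°
Δλ = 90.4895°
y = sin Δλ · cos φ₂ = 0.568096
x = cos φ₁ sin φ₂ − sin φ₁ cos φ₂ cos Δλ = 0.434184
θ = atan2(y, x) = 52.6100° → 52.6100° (mod 360°)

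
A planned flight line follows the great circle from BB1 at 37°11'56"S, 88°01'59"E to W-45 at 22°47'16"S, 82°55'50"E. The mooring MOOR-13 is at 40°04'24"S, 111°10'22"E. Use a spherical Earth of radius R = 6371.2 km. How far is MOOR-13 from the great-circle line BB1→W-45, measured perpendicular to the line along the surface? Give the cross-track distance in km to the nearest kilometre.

BB1: φ = -37.19889°, λ = +88.03306°
W-45: φ = -22.78778°, λ = +82.93056°
MOOR-13: φ = -40.07333°, λ = +111.17278°
δ₁₃ = central angle BB1→MOOR-13 = 0.318505 rad  (haversine)
θ₁₃ = bearing BB1→MOOR-13 = 106.200°,  θ₁₂ = bearing BB1→W-45 = 341.613°
dₓₜ = R·arcsin(sin δ₁₃ · sin(θ₁₃ − θ₁₂)) = 6371.2·arcsin(0.31315·sin(-235.412°)) = 1661.259 km
|dₓₜ| = 1661.259 km

1661 km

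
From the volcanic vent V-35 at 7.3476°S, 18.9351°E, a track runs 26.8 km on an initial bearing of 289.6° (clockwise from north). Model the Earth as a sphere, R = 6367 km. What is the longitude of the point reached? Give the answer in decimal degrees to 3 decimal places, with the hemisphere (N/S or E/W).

δ = d/R = 26.8/6367 = 0.004209 rad
φ₂ = arcsin(sin φ₁ cos δ + cos φ₁ sin δ cos θ)
   = arcsin(-0.12789·0.99999 + 0.99179·0.00421·0.33545) = -7.26664°
λ₂ = λ₁ + atan2(sin θ sin δ cos φ₁, cos δ − sin φ₁ sin φ₂) = 18.70606°

18.706°E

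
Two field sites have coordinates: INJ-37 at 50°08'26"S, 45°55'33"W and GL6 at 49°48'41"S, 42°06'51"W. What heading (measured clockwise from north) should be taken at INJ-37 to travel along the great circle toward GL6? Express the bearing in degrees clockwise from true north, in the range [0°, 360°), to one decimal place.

INJ-37: φ = -50.14056°, λ = -45.92583°
GL6: φ = -49.81139°, λ = -42.11417°
Δλ = 3.8117°
y = sin Δλ · cos φ₂ = 0.042898
x = cos φ₁ sin φ₂ − sin φ₁ cos φ₂ cos Δλ = 0.004649
θ = atan2(y, x) = 83.8144° → 83.8144° (mod 360°)

83.8°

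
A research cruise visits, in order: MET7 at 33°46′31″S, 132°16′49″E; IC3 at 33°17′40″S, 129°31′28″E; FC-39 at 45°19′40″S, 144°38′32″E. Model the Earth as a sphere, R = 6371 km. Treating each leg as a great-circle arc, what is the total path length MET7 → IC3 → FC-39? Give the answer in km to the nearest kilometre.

2121 km

MET7: φ = -33.77528°, λ = +132.28028°
IC3: φ = -33.29444°, λ = +129.52444°
FC-39: φ = -45.32778°, λ = +144.64222°
MET7→IC3: c = 0.040960 rad, d = 260.96 km
IC3→FC-39: c = 0.291935 rad, d = 1859.92 km
Total = 260.96 + 1859.92 = 2120.87 km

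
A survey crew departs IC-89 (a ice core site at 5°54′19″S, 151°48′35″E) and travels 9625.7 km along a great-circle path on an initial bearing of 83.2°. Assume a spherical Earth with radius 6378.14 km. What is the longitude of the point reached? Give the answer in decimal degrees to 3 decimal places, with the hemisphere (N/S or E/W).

IC-89: φ = -5.90528°, λ = +151.80972°
δ = d/R = 9625.7/6378.14 = 1.509170 rad
φ₂ = arcsin(sin φ₁ cos δ + cos φ₁ sin δ cos θ)
   = arcsin(-0.10288·0.06159 + 0.99469·0.99810·0.11840) = 6.38540°
λ₂ = λ₁ + atan2(sin θ sin δ cos φ₁, cos δ − sin φ₁ sin φ₂) = -122.42699°

122.427°W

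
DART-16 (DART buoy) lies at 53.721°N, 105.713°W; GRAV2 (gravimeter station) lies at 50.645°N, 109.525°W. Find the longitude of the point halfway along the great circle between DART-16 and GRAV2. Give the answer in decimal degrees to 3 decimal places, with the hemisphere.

107.685°W

Bx = cos φ₂ cos Δλ = 0.632720,  By = cos φ₂ sin Δλ = -0.042158
φₘ = atan2(sin φ₁ + sin φ₂, √((cos φ₁ + Bx)² + By²)) = 52.19834°
λₘ = λ₁ + atan2(By, cos φ₁ + Bx) = -107.68496°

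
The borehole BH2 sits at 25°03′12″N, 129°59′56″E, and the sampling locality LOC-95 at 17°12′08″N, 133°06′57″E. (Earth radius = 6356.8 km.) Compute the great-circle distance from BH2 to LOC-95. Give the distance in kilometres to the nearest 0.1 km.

928.7 km

BH2: φ = +25.05333°, λ = +129.99889°
LOC-95: φ = +17.20222°, λ = +133.11583°
Δφ = -7.8511°,  Δλ = 3.1169°
a = sin²(Δφ/2) + cos φ₁ cos φ₂ sin²(Δλ/2) = 0.005327
c = 2·arcsin(√a) = 0.146101 rad = 8.3710°
d = R·c = 6356.8 × 0.146101 = 928.7 km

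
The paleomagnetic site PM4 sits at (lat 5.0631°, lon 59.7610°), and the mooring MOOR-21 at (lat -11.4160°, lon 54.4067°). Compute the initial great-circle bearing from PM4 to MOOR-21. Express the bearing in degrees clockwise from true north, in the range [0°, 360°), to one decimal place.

Δλ = -5.3543°
y = sin Δλ · cos φ₂ = -0.091468
x = cos φ₁ sin φ₂ − sin φ₁ cos φ₂ cos Δλ = -0.283288
θ = atan2(y, x) = -162.1058° → 197.8942° (mod 360°)

197.9°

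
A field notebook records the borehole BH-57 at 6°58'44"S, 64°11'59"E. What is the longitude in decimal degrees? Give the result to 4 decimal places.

64.1997°E

64° + 11′/60 + 59″/3600 = 64 + 0.18333 + 0.01639 = 64.1997°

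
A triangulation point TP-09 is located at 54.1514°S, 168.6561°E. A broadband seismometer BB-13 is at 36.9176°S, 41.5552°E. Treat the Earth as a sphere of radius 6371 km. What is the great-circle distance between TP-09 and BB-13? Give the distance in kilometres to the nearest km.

Δφ = 17.2338°,  Δλ = -127.1009°
a = sin²(Δφ/2) + cos φ₁ cos φ₂ sin²(Δλ/2) = 0.397781
c = 2·arcsin(√a) = 1.364907 rad = 78.2034°
d = R·c = 6371 × 1.364907 = 8695.8 km

8696 km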